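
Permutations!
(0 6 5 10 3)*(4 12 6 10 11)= (0 10 3)(4 12 6 5 11)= [10, 1, 2, 0, 12, 11, 5, 7, 8, 9, 3, 4, 6]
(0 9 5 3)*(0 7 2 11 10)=(0 9 5 3 7 2 11 10)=[9, 1, 11, 7, 4, 3, 6, 2, 8, 5, 0, 10]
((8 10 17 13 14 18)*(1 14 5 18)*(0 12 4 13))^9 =(18)(1 14)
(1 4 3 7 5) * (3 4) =(1 3 7 5) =[0, 3, 2, 7, 4, 1, 6, 5]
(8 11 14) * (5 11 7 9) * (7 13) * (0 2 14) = [2, 1, 14, 3, 4, 11, 6, 9, 13, 5, 10, 0, 12, 7, 8] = (0 2 14 8 13 7 9 5 11)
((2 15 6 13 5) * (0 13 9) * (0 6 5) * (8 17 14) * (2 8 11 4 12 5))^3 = (0 13)(2 15)(4 8 11 5 14 12 17)(6 9) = ((0 13)(2 15)(4 12 5 8 17 14 11)(6 9))^3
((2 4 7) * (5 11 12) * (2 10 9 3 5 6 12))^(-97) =((2 4 7 10 9 3 5 11)(6 12))^(-97) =(2 11 5 3 9 10 7 4)(6 12)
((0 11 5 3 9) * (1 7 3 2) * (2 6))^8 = (0 9 3 7 1 2 6 5 11)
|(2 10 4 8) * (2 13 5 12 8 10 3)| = 4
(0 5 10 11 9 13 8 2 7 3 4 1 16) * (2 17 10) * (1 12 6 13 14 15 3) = (0 5 2 7 1 16)(3 4 12 6 13 8 17 10 11 9 14 15) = [5, 16, 7, 4, 12, 2, 13, 1, 17, 14, 11, 9, 6, 8, 15, 3, 0, 10]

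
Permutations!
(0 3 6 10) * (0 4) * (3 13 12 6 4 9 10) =(0 13 12 6 3 4)(9 10) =[13, 1, 2, 4, 0, 5, 3, 7, 8, 10, 9, 11, 6, 12]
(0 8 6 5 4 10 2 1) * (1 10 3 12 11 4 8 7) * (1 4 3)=(0 7 4 1)(2 10)(3 12 11)(5 8 6)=[7, 0, 10, 12, 1, 8, 5, 4, 6, 9, 2, 3, 11]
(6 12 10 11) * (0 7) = [7, 1, 2, 3, 4, 5, 12, 0, 8, 9, 11, 6, 10] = (0 7)(6 12 10 11)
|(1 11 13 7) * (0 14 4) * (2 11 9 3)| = 21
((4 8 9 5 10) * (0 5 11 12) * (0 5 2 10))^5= (0 9 2 11 10 12 4 5 8)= ((0 2 10 4 8 9 11 12 5))^5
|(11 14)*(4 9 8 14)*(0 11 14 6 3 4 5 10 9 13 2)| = 11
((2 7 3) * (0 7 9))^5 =(9)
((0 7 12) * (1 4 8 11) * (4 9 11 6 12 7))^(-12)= (0 6 4 12 8)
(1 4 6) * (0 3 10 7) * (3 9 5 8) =(0 9 5 8 3 10 7)(1 4 6) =[9, 4, 2, 10, 6, 8, 1, 0, 3, 5, 7]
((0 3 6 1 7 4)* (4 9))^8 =((0 3 6 1 7 9 4))^8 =(0 3 6 1 7 9 4)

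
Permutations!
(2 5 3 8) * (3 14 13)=(2 5 14 13 3 8)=[0, 1, 5, 8, 4, 14, 6, 7, 2, 9, 10, 11, 12, 3, 13]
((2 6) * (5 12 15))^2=((2 6)(5 12 15))^2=(5 15 12)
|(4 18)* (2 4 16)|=4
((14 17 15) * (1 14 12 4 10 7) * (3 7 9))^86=(1 10 17 3 12)(4 14 9 15 7)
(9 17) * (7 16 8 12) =(7 16 8 12)(9 17) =[0, 1, 2, 3, 4, 5, 6, 16, 12, 17, 10, 11, 7, 13, 14, 15, 8, 9]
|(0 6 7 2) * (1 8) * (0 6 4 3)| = |(0 4 3)(1 8)(2 6 7)| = 6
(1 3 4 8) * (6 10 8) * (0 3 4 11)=(0 3 11)(1 4 6 10 8)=[3, 4, 2, 11, 6, 5, 10, 7, 1, 9, 8, 0]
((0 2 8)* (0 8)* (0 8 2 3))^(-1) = (0 3)(2 8)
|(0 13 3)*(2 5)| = |(0 13 3)(2 5)| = 6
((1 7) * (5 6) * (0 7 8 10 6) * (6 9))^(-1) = (0 5 6 9 10 8 1 7)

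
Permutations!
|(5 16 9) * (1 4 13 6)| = 12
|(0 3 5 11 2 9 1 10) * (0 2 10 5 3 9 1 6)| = 15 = |(0 9 6)(1 5 11 10 2)|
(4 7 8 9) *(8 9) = (4 7 9) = [0, 1, 2, 3, 7, 5, 6, 9, 8, 4]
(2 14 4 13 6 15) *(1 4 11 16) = [0, 4, 14, 3, 13, 5, 15, 7, 8, 9, 10, 16, 12, 6, 11, 2, 1] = (1 4 13 6 15 2 14 11 16)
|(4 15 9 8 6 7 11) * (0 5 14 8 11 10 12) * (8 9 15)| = |(15)(0 5 14 9 11 4 8 6 7 10 12)| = 11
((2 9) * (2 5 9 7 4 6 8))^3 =(2 6 7 8 4)(5 9)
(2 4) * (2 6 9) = [0, 1, 4, 3, 6, 5, 9, 7, 8, 2] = (2 4 6 9)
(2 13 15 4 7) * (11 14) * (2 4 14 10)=(2 13 15 14 11 10)(4 7)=[0, 1, 13, 3, 7, 5, 6, 4, 8, 9, 2, 10, 12, 15, 11, 14]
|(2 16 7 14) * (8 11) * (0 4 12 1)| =4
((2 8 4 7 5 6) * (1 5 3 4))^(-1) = ((1 5 6 2 8)(3 4 7))^(-1) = (1 8 2 6 5)(3 7 4)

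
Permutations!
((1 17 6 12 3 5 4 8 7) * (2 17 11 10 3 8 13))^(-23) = (1 3 13 6 7 10 4 17 8 11 5 2 12)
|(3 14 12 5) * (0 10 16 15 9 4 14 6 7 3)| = 9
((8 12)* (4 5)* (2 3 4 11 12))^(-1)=(2 8 12 11 5 4 3)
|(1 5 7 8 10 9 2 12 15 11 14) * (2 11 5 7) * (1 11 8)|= 12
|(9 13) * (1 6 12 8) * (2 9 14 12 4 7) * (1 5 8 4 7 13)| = |(1 6 7 2 9)(4 13 14 12)(5 8)| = 20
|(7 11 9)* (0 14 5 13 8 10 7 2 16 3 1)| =13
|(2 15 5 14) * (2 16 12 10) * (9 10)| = 8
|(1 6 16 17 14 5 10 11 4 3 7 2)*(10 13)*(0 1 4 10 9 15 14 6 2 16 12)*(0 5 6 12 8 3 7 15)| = |(0 1 2 4 7 16 17 12 5 13 9)(3 15 14 6 8)(10 11)| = 110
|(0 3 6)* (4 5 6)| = |(0 3 4 5 6)| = 5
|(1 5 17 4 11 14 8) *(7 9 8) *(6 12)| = 18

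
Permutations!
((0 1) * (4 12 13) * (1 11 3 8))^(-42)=(13)(0 8 11 1 3)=((0 11 3 8 1)(4 12 13))^(-42)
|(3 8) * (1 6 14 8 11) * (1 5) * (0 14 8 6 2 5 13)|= 21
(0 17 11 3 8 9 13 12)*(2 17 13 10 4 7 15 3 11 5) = [13, 1, 17, 8, 7, 2, 6, 15, 9, 10, 4, 11, 0, 12, 14, 3, 16, 5] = (0 13 12)(2 17 5)(3 8 9 10 4 7 15)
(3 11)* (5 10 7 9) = (3 11)(5 10 7 9) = [0, 1, 2, 11, 4, 10, 6, 9, 8, 5, 7, 3]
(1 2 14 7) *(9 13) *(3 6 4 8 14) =(1 2 3 6 4 8 14 7)(9 13) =[0, 2, 3, 6, 8, 5, 4, 1, 14, 13, 10, 11, 12, 9, 7]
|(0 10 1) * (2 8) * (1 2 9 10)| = 4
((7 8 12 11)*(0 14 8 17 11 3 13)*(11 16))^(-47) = (0 14 8 12 3 13)(7 17 16 11)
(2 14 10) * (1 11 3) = (1 11 3)(2 14 10) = [0, 11, 14, 1, 4, 5, 6, 7, 8, 9, 2, 3, 12, 13, 10]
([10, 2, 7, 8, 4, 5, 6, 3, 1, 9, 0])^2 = (10)(1 7 8 2 3)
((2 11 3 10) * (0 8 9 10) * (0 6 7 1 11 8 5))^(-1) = (0 5)(1 7 6 3 11)(2 10 9 8)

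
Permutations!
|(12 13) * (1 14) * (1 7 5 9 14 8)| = |(1 8)(5 9 14 7)(12 13)| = 4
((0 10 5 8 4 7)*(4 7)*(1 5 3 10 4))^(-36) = ((0 4 1 5 8 7)(3 10))^(-36) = (10)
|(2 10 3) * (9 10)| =4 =|(2 9 10 3)|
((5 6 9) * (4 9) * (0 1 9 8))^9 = ((0 1 9 5 6 4 8))^9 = (0 9 6 8 1 5 4)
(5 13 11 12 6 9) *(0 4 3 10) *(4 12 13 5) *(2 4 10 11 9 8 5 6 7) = (0 12 7 2 4 3 11 13 9 10)(5 6 8) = [12, 1, 4, 11, 3, 6, 8, 2, 5, 10, 0, 13, 7, 9]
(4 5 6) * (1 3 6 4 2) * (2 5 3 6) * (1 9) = [0, 6, 9, 2, 3, 4, 5, 7, 8, 1] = (1 6 5 4 3 2 9)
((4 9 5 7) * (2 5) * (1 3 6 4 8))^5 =(1 2 3 5 6 7 4 8 9)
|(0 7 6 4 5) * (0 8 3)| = |(0 7 6 4 5 8 3)| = 7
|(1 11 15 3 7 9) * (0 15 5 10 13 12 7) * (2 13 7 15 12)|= |(0 12 15 3)(1 11 5 10 7 9)(2 13)|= 12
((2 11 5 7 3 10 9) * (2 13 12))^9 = ((2 11 5 7 3 10 9 13 12))^9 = (13)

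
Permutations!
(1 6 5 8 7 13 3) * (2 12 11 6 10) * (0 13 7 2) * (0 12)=[13, 10, 0, 1, 4, 8, 5, 7, 2, 9, 12, 6, 11, 3]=(0 13 3 1 10 12 11 6 5 8 2)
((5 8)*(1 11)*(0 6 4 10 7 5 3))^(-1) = (0 3 8 5 7 10 4 6)(1 11)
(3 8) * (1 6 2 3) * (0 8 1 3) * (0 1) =[8, 6, 1, 0, 4, 5, 2, 7, 3] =(0 8 3)(1 6 2)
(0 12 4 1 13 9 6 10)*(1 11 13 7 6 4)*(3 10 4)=[12, 7, 2, 10, 11, 5, 4, 6, 8, 3, 0, 13, 1, 9]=(0 12 1 7 6 4 11 13 9 3 10)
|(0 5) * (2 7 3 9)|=|(0 5)(2 7 3 9)|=4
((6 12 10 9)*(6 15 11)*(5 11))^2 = (5 6 10 15 11 12 9)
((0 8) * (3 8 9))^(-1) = (0 8 3 9)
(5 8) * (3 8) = (3 8 5) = [0, 1, 2, 8, 4, 3, 6, 7, 5]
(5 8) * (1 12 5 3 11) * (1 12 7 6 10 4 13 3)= (1 7 6 10 4 13 3 11 12 5 8)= [0, 7, 2, 11, 13, 8, 10, 6, 1, 9, 4, 12, 5, 3]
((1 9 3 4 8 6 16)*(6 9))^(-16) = (1 16 6)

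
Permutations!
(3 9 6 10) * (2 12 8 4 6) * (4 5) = (2 12 8 5 4 6 10 3 9) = [0, 1, 12, 9, 6, 4, 10, 7, 5, 2, 3, 11, 8]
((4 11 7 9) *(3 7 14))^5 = ((3 7 9 4 11 14))^5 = (3 14 11 4 9 7)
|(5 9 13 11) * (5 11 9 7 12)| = |(5 7 12)(9 13)| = 6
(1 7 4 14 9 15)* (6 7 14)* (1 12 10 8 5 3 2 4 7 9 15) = (1 14 15 12 10 8 5 3 2 4 6 9) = [0, 14, 4, 2, 6, 3, 9, 7, 5, 1, 8, 11, 10, 13, 15, 12]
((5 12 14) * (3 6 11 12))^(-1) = (3 5 14 12 11 6)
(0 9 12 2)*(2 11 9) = (0 2)(9 12 11) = [2, 1, 0, 3, 4, 5, 6, 7, 8, 12, 10, 9, 11]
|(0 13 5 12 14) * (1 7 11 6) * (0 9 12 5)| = |(0 13)(1 7 11 6)(9 12 14)| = 12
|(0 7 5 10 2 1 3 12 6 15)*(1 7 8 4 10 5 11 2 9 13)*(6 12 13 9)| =|(0 8 4 10 6 15)(1 3 13)(2 7 11)| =6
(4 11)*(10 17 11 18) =(4 18 10 17 11) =[0, 1, 2, 3, 18, 5, 6, 7, 8, 9, 17, 4, 12, 13, 14, 15, 16, 11, 10]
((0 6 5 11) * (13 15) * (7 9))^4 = (15)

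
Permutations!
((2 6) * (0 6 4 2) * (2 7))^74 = (2 7 4)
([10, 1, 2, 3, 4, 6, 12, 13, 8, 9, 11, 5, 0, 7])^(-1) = (0 12 6 5 11 10)(7 13)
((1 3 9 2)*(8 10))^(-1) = (1 2 9 3)(8 10)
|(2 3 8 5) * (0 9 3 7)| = 7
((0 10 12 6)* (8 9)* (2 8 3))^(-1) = (0 6 12 10)(2 3 9 8)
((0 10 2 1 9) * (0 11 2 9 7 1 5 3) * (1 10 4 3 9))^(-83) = (0 4 3)(1 7 10)(2 5 9 11)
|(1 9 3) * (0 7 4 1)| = 6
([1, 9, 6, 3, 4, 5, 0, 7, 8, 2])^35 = (9)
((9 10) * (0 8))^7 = (0 8)(9 10)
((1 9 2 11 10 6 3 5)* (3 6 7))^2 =((1 9 2 11 10 7 3 5))^2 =(1 2 10 3)(5 9 11 7)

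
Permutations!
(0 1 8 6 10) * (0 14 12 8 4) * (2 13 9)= (0 1 4)(2 13 9)(6 10 14 12 8)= [1, 4, 13, 3, 0, 5, 10, 7, 6, 2, 14, 11, 8, 9, 12]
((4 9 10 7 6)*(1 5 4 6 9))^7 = (1 5 4)(7 9 10)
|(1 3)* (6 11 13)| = 6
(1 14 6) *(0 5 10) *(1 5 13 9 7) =(0 13 9 7 1 14 6 5 10) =[13, 14, 2, 3, 4, 10, 5, 1, 8, 7, 0, 11, 12, 9, 6]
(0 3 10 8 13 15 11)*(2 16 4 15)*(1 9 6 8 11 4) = (0 3 10 11)(1 9 6 8 13 2 16)(4 15) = [3, 9, 16, 10, 15, 5, 8, 7, 13, 6, 11, 0, 12, 2, 14, 4, 1]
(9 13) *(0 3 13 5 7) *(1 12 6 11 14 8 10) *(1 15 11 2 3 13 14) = (0 13 9 5 7)(1 12 6 2 3 14 8 10 15 11) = [13, 12, 3, 14, 4, 7, 2, 0, 10, 5, 15, 1, 6, 9, 8, 11]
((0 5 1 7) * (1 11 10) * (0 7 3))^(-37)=((0 5 11 10 1 3))^(-37)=(0 3 1 10 11 5)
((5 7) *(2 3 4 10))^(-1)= (2 10 4 3)(5 7)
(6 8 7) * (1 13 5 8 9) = [0, 13, 2, 3, 4, 8, 9, 6, 7, 1, 10, 11, 12, 5] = (1 13 5 8 7 6 9)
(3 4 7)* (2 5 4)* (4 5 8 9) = (2 8 9 4 7 3) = [0, 1, 8, 2, 7, 5, 6, 3, 9, 4]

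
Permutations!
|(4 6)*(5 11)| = 2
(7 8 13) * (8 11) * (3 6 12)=[0, 1, 2, 6, 4, 5, 12, 11, 13, 9, 10, 8, 3, 7]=(3 6 12)(7 11 8 13)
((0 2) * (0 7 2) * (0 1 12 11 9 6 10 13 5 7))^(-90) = (0 7 13 6 11 1 2 5 10 9 12)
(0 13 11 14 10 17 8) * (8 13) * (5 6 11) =[8, 1, 2, 3, 4, 6, 11, 7, 0, 9, 17, 14, 12, 5, 10, 15, 16, 13] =(0 8)(5 6 11 14 10 17 13)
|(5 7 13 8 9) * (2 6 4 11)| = 20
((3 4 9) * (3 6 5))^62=(3 9 5 4 6)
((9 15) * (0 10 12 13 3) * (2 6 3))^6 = ((0 10 12 13 2 6 3)(9 15))^6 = (15)(0 3 6 2 13 12 10)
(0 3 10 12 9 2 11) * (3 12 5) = (0 12 9 2 11)(3 10 5) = [12, 1, 11, 10, 4, 3, 6, 7, 8, 2, 5, 0, 9]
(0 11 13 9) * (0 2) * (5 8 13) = [11, 1, 0, 3, 4, 8, 6, 7, 13, 2, 10, 5, 12, 9] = (0 11 5 8 13 9 2)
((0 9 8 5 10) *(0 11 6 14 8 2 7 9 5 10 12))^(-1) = ((0 5 12)(2 7 9)(6 14 8 10 11))^(-1) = (0 12 5)(2 9 7)(6 11 10 8 14)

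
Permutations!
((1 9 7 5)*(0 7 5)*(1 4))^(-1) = ((0 7)(1 9 5 4))^(-1) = (0 7)(1 4 5 9)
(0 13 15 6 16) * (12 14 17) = (0 13 15 6 16)(12 14 17) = [13, 1, 2, 3, 4, 5, 16, 7, 8, 9, 10, 11, 14, 15, 17, 6, 0, 12]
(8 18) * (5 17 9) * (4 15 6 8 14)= (4 15 6 8 18 14)(5 17 9)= [0, 1, 2, 3, 15, 17, 8, 7, 18, 5, 10, 11, 12, 13, 4, 6, 16, 9, 14]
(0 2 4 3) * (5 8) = (0 2 4 3)(5 8) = [2, 1, 4, 0, 3, 8, 6, 7, 5]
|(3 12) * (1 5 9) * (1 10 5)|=|(3 12)(5 9 10)|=6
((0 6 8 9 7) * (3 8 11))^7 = (11)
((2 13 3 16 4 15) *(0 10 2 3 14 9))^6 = (3 4)(15 16)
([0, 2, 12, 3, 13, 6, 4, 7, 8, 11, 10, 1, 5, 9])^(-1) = [0, 11, 1, 3, 6, 12, 5, 7, 8, 13, 10, 9, 2, 4]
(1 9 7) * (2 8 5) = (1 9 7)(2 8 5) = [0, 9, 8, 3, 4, 2, 6, 1, 5, 7]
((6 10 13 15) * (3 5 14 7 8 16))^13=(3 5 14 7 8 16)(6 10 13 15)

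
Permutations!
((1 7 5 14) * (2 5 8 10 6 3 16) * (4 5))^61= ((1 7 8 10 6 3 16 2 4 5 14))^61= (1 16 7 2 8 4 10 5 6 14 3)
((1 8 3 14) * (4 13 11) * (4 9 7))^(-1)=((1 8 3 14)(4 13 11 9 7))^(-1)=(1 14 3 8)(4 7 9 11 13)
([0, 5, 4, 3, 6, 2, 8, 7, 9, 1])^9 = (1 2 6 9 5 4 8)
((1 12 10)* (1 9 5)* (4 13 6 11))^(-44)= ((1 12 10 9 5)(4 13 6 11))^(-44)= (13)(1 12 10 9 5)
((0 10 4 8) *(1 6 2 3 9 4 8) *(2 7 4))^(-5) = ((0 10 8)(1 6 7 4)(2 3 9))^(-5) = (0 10 8)(1 4 7 6)(2 3 9)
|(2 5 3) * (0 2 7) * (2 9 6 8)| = |(0 9 6 8 2 5 3 7)| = 8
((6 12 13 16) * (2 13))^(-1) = ((2 13 16 6 12))^(-1) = (2 12 6 16 13)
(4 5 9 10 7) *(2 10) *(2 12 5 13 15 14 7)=(2 10)(4 13 15 14 7)(5 9 12)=[0, 1, 10, 3, 13, 9, 6, 4, 8, 12, 2, 11, 5, 15, 7, 14]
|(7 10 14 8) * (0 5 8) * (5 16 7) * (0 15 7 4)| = |(0 16 4)(5 8)(7 10 14 15)| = 12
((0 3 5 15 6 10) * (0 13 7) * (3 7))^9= ((0 7)(3 5 15 6 10 13))^9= (0 7)(3 6)(5 10)(13 15)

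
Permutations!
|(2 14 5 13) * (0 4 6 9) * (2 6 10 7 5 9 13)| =8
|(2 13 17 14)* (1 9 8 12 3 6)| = |(1 9 8 12 3 6)(2 13 17 14)| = 12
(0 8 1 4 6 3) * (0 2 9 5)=(0 8 1 4 6 3 2 9 5)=[8, 4, 9, 2, 6, 0, 3, 7, 1, 5]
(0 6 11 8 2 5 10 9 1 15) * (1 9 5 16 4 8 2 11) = (0 6 1 15)(2 16 4 8 11)(5 10) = [6, 15, 16, 3, 8, 10, 1, 7, 11, 9, 5, 2, 12, 13, 14, 0, 4]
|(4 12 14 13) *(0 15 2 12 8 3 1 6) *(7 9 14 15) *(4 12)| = |(0 7 9 14 13 12 15 2 4 8 3 1 6)| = 13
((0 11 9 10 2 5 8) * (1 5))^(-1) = (0 8 5 1 2 10 9 11) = ((0 11 9 10 2 1 5 8))^(-1)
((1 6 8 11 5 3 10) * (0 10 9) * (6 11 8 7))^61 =((0 10 1 11 5 3 9)(6 7))^61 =(0 3 11 10 9 5 1)(6 7)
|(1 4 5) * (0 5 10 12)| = |(0 5 1 4 10 12)| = 6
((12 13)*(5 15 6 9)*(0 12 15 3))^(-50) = ((0 12 13 15 6 9 5 3))^(-50) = (0 5 6 13)(3 9 15 12)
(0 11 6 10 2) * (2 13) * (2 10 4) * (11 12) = (0 12 11 6 4 2)(10 13) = [12, 1, 0, 3, 2, 5, 4, 7, 8, 9, 13, 6, 11, 10]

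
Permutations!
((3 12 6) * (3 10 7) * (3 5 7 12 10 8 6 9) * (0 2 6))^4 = ((0 2 6 8)(3 10 12 9)(5 7))^4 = (12)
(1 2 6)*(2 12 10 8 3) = [0, 12, 6, 2, 4, 5, 1, 7, 3, 9, 8, 11, 10] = (1 12 10 8 3 2 6)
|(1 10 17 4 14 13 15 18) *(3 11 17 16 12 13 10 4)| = |(1 4 14 10 16 12 13 15 18)(3 11 17)| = 9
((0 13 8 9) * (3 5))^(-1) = ((0 13 8 9)(3 5))^(-1) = (0 9 8 13)(3 5)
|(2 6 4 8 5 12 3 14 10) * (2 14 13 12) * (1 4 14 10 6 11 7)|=|(1 4 8 5 2 11 7)(3 13 12)(6 14)|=42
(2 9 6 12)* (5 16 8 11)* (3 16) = [0, 1, 9, 16, 4, 3, 12, 7, 11, 6, 10, 5, 2, 13, 14, 15, 8] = (2 9 6 12)(3 16 8 11 5)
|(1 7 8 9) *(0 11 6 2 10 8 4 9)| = 12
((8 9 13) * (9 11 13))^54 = ((8 11 13))^54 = (13)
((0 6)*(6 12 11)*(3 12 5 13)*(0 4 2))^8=(0 2 4 6 11 12 3 13 5)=((0 5 13 3 12 11 6 4 2))^8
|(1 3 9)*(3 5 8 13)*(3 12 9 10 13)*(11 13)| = 9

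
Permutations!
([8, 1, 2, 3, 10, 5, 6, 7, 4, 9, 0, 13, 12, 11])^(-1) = (0 10 4 8)(11 13)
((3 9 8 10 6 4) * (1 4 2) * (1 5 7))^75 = ((1 4 3 9 8 10 6 2 5 7))^75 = (1 10)(2 3)(4 6)(5 9)(7 8)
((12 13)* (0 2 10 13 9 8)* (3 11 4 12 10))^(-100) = (13)(0 4)(2 12)(3 9)(8 11)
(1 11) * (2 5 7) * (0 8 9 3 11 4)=(0 8 9 3 11 1 4)(2 5 7)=[8, 4, 5, 11, 0, 7, 6, 2, 9, 3, 10, 1]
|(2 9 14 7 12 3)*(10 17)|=6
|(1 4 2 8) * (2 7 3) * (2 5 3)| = 10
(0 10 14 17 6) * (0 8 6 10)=[0, 1, 2, 3, 4, 5, 8, 7, 6, 9, 14, 11, 12, 13, 17, 15, 16, 10]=(6 8)(10 14 17)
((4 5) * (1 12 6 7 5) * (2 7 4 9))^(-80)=(12)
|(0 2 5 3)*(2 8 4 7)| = |(0 8 4 7 2 5 3)| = 7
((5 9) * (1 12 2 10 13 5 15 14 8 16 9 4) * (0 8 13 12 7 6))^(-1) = ((0 8 16 9 15 14 13 5 4 1 7 6)(2 10 12))^(-1) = (0 6 7 1 4 5 13 14 15 9 16 8)(2 12 10)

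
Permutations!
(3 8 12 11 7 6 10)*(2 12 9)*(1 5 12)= [0, 5, 1, 8, 4, 12, 10, 6, 9, 2, 3, 7, 11]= (1 5 12 11 7 6 10 3 8 9 2)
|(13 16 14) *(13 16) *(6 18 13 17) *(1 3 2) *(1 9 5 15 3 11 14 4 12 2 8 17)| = 16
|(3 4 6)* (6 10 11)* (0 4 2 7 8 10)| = 14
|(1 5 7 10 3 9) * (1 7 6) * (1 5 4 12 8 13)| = |(1 4 12 8 13)(3 9 7 10)(5 6)| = 20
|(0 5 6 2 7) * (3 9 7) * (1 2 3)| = 6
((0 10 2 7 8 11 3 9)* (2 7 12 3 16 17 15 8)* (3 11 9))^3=(0 2 16 8 10 12 17 9 7 11 15)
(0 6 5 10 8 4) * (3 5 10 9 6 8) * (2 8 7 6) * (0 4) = (0 7 6 10 3 5 9 2 8) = [7, 1, 8, 5, 4, 9, 10, 6, 0, 2, 3]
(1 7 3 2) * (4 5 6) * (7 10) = (1 10 7 3 2)(4 5 6) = [0, 10, 1, 2, 5, 6, 4, 3, 8, 9, 7]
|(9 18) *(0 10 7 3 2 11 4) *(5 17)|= |(0 10 7 3 2 11 4)(5 17)(9 18)|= 14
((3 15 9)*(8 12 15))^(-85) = ((3 8 12 15 9))^(-85) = (15)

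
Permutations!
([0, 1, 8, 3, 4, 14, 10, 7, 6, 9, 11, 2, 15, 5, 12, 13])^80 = (15)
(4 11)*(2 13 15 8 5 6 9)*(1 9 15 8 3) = (1 9 2 13 8 5 6 15 3)(4 11) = [0, 9, 13, 1, 11, 6, 15, 7, 5, 2, 10, 4, 12, 8, 14, 3]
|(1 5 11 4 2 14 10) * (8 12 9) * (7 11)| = 24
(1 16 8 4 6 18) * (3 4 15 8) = (1 16 3 4 6 18)(8 15) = [0, 16, 2, 4, 6, 5, 18, 7, 15, 9, 10, 11, 12, 13, 14, 8, 3, 17, 1]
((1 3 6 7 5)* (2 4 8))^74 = (1 5 7 6 3)(2 8 4)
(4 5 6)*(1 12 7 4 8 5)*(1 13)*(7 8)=[0, 12, 2, 3, 13, 6, 7, 4, 5, 9, 10, 11, 8, 1]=(1 12 8 5 6 7 4 13)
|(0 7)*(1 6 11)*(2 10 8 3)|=12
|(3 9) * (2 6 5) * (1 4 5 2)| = 6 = |(1 4 5)(2 6)(3 9)|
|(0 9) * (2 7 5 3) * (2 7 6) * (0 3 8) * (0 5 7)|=|(0 9 3)(2 6)(5 8)|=6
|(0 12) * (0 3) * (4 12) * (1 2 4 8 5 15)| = |(0 8 5 15 1 2 4 12 3)| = 9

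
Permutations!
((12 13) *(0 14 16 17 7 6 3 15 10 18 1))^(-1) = ((0 14 16 17 7 6 3 15 10 18 1)(12 13))^(-1) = (0 1 18 10 15 3 6 7 17 16 14)(12 13)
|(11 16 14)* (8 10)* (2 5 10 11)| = 7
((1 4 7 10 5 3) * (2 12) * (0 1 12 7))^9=((0 1 4)(2 7 10 5 3 12))^9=(2 5)(3 7)(10 12)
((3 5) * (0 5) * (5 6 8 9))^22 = (0 5 8)(3 9 6)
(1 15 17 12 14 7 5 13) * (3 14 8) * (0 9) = [9, 15, 2, 14, 4, 13, 6, 5, 3, 0, 10, 11, 8, 1, 7, 17, 16, 12] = (0 9)(1 15 17 12 8 3 14 7 5 13)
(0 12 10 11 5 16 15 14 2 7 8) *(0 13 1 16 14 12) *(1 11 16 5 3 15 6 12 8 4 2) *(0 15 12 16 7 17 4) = (0 15 8 13 11 3 12 10 7)(1 5 14)(2 17 4)(6 16) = [15, 5, 17, 12, 2, 14, 16, 0, 13, 9, 7, 3, 10, 11, 1, 8, 6, 4]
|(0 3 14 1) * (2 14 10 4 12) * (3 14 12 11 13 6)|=|(0 14 1)(2 12)(3 10 4 11 13 6)|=6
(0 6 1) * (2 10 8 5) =[6, 0, 10, 3, 4, 2, 1, 7, 5, 9, 8] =(0 6 1)(2 10 8 5)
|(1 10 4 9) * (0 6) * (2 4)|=10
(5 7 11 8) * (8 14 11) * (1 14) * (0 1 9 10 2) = [1, 14, 0, 3, 4, 7, 6, 8, 5, 10, 2, 9, 12, 13, 11] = (0 1 14 11 9 10 2)(5 7 8)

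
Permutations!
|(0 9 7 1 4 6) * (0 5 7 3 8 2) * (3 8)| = 20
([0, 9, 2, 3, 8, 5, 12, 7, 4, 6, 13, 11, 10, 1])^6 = [0, 1, 2, 3, 4, 5, 6, 7, 8, 9, 10, 11, 12, 13]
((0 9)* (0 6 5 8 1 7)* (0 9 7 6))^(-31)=((0 7 9)(1 6 5 8))^(-31)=(0 9 7)(1 6 5 8)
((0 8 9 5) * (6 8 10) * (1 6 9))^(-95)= ((0 10 9 5)(1 6 8))^(-95)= (0 10 9 5)(1 6 8)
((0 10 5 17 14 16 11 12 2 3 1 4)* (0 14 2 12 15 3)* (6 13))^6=((0 10 5 17 2)(1 4 14 16 11 15 3)(6 13))^6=(0 10 5 17 2)(1 3 15 11 16 14 4)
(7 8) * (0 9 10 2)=(0 9 10 2)(7 8)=[9, 1, 0, 3, 4, 5, 6, 8, 7, 10, 2]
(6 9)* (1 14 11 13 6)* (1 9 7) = [0, 14, 2, 3, 4, 5, 7, 1, 8, 9, 10, 13, 12, 6, 11] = (1 14 11 13 6 7)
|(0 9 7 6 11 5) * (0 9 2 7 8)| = |(0 2 7 6 11 5 9 8)| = 8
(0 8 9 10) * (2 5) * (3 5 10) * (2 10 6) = (0 8 9 3 5 10)(2 6) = [8, 1, 6, 5, 4, 10, 2, 7, 9, 3, 0]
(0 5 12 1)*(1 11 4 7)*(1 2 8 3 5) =(0 1)(2 8 3 5 12 11 4 7) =[1, 0, 8, 5, 7, 12, 6, 2, 3, 9, 10, 4, 11]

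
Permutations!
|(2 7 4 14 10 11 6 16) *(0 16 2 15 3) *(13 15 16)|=|(16)(0 13 15 3)(2 7 4 14 10 11 6)|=28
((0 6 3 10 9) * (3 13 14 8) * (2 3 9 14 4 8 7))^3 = (0 4)(2 14 3 7 10)(6 8)(9 13)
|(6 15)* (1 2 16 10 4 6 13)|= 8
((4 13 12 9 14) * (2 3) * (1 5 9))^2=(1 9 4 12 5 14 13)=((1 5 9 14 4 13 12)(2 3))^2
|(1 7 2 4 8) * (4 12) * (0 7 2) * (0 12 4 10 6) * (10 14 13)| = |(0 7 12 14 13 10 6)(1 2 4 8)| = 28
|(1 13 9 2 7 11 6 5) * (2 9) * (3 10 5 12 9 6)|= 24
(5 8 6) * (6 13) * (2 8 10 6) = (2 8 13)(5 10 6) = [0, 1, 8, 3, 4, 10, 5, 7, 13, 9, 6, 11, 12, 2]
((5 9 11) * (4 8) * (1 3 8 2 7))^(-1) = ((1 3 8 4 2 7)(5 9 11))^(-1) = (1 7 2 4 8 3)(5 11 9)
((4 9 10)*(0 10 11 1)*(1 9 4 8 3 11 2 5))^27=((0 10 8 3 11 9 2 5 1))^27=(11)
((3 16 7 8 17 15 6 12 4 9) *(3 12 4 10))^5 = (3 15 10 17 12 8 9 7 4 16 6)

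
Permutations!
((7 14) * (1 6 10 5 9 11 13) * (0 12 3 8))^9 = ((0 12 3 8)(1 6 10 5 9 11 13)(7 14))^9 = (0 12 3 8)(1 10 9 13 6 5 11)(7 14)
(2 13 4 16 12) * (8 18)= (2 13 4 16 12)(8 18)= [0, 1, 13, 3, 16, 5, 6, 7, 18, 9, 10, 11, 2, 4, 14, 15, 12, 17, 8]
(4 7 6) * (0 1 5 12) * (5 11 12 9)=(0 1 11 12)(4 7 6)(5 9)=[1, 11, 2, 3, 7, 9, 4, 6, 8, 5, 10, 12, 0]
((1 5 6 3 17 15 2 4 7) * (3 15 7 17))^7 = (1 7 17 4 2 15 6 5)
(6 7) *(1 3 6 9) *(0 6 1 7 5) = (0 6 5)(1 3)(7 9) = [6, 3, 2, 1, 4, 0, 5, 9, 8, 7]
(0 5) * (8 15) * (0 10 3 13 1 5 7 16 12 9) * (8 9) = (0 7 16 12 8 15 9)(1 5 10 3 13) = [7, 5, 2, 13, 4, 10, 6, 16, 15, 0, 3, 11, 8, 1, 14, 9, 12]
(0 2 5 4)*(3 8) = (0 2 5 4)(3 8) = [2, 1, 5, 8, 0, 4, 6, 7, 3]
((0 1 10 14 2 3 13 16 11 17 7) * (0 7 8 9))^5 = ((0 1 10 14 2 3 13 16 11 17 8 9))^5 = (0 3 8 14 11 1 13 9 2 17 10 16)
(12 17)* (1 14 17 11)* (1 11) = [0, 14, 2, 3, 4, 5, 6, 7, 8, 9, 10, 11, 1, 13, 17, 15, 16, 12] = (1 14 17 12)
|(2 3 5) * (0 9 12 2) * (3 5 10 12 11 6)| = 9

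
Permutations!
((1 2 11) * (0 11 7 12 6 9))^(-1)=((0 11 1 2 7 12 6 9))^(-1)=(0 9 6 12 7 2 1 11)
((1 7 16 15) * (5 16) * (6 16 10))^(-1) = ((1 7 5 10 6 16 15))^(-1) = (1 15 16 6 10 5 7)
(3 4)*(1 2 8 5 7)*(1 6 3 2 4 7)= (1 4 2 8 5)(3 7 6)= [0, 4, 8, 7, 2, 1, 3, 6, 5]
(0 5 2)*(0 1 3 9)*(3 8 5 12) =(0 12 3 9)(1 8 5 2) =[12, 8, 1, 9, 4, 2, 6, 7, 5, 0, 10, 11, 3]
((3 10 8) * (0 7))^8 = (3 8 10)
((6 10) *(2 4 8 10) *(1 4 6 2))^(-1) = (1 6 2 10 8 4)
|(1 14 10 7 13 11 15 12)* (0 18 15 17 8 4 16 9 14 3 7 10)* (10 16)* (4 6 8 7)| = 44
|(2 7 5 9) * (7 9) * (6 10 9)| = 4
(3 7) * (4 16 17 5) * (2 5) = [0, 1, 5, 7, 16, 4, 6, 3, 8, 9, 10, 11, 12, 13, 14, 15, 17, 2] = (2 5 4 16 17)(3 7)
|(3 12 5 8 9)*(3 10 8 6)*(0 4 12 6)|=|(0 4 12 5)(3 6)(8 9 10)|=12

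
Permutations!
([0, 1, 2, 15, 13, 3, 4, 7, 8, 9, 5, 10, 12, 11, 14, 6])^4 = (3 13)(4 5)(6 10)(11 15)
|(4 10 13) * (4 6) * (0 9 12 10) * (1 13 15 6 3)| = 21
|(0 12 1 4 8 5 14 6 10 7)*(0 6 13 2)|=9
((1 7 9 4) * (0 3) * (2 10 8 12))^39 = (0 3)(1 4 9 7)(2 12 8 10)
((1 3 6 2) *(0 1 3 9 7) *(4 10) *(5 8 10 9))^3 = ((0 1 5 8 10 4 9 7)(2 3 6))^3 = (0 8 9 1 10 7 5 4)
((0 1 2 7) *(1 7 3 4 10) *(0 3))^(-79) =(0 1 4 7 2 10 3)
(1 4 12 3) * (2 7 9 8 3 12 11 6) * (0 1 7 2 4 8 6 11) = [1, 8, 2, 7, 0, 5, 4, 9, 3, 6, 10, 11, 12] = (12)(0 1 8 3 7 9 6 4)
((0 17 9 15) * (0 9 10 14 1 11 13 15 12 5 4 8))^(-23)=((0 17 10 14 1 11 13 15 9 12 5 4 8))^(-23)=(0 14 13 12 8 10 11 9 4 17 1 15 5)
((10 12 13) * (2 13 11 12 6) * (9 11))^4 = (13)(9 11 12)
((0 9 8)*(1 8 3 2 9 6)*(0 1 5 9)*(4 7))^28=(0 3 5)(2 9 6)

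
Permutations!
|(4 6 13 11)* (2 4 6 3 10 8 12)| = |(2 4 3 10 8 12)(6 13 11)| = 6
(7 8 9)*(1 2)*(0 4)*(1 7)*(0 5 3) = (0 4 5 3)(1 2 7 8 9) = [4, 2, 7, 0, 5, 3, 6, 8, 9, 1]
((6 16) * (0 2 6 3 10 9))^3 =(0 16 9 6 10 2 3)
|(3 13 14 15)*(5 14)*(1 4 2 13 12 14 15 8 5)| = 12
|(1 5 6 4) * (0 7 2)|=12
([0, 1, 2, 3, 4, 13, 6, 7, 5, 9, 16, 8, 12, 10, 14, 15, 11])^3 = (5 16)(8 10)(11 13)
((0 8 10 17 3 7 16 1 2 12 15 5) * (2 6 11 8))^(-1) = (0 5 15 12 2)(1 16 7 3 17 10 8 11 6)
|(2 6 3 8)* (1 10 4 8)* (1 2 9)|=15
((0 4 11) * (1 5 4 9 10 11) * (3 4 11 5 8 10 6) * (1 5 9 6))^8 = (0 3 5)(4 11 6)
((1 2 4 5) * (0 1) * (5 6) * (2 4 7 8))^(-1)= ((0 1 4 6 5)(2 7 8))^(-1)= (0 5 6 4 1)(2 8 7)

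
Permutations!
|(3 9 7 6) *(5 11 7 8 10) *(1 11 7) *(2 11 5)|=10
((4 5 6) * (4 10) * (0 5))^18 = (0 10 5 4 6)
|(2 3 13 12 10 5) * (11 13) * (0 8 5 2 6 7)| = |(0 8 5 6 7)(2 3 11 13 12 10)| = 30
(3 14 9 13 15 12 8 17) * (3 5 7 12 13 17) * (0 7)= (0 7 12 8 3 14 9 17 5)(13 15)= [7, 1, 2, 14, 4, 0, 6, 12, 3, 17, 10, 11, 8, 15, 9, 13, 16, 5]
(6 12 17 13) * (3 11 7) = (3 11 7)(6 12 17 13) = [0, 1, 2, 11, 4, 5, 12, 3, 8, 9, 10, 7, 17, 6, 14, 15, 16, 13]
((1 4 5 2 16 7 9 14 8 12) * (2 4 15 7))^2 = ((1 15 7 9 14 8 12)(2 16)(4 5))^2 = (16)(1 7 14 12 15 9 8)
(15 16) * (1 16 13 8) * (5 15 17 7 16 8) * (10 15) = (1 8)(5 10 15 13)(7 16 17) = [0, 8, 2, 3, 4, 10, 6, 16, 1, 9, 15, 11, 12, 5, 14, 13, 17, 7]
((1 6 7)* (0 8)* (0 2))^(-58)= ((0 8 2)(1 6 7))^(-58)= (0 2 8)(1 7 6)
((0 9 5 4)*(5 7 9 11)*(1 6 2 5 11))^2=((11)(0 1 6 2 5 4)(7 9))^2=(11)(0 6 5)(1 2 4)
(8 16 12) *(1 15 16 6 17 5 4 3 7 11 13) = (1 15 16 12 8 6 17 5 4 3 7 11 13) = [0, 15, 2, 7, 3, 4, 17, 11, 6, 9, 10, 13, 8, 1, 14, 16, 12, 5]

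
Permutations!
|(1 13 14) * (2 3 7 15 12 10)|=6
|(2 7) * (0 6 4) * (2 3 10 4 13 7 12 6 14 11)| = |(0 14 11 2 12 6 13 7 3 10 4)| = 11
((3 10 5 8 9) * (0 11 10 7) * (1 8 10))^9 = (0 1 9 7 11 8 3)(5 10)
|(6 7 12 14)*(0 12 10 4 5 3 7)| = 20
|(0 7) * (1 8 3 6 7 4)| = |(0 4 1 8 3 6 7)| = 7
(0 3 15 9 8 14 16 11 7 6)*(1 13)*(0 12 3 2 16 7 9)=(0 2 16 11 9 8 14 7 6 12 3 15)(1 13)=[2, 13, 16, 15, 4, 5, 12, 6, 14, 8, 10, 9, 3, 1, 7, 0, 11]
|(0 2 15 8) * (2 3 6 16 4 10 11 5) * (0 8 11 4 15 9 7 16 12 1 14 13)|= 14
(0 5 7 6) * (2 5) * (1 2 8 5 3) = (0 8 5 7 6)(1 2 3) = [8, 2, 3, 1, 4, 7, 0, 6, 5]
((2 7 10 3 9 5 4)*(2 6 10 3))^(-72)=((2 7 3 9 5 4 6 10))^(-72)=(10)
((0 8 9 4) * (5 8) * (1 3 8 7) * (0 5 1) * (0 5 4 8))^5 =((0 1 3)(5 7)(8 9))^5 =(0 3 1)(5 7)(8 9)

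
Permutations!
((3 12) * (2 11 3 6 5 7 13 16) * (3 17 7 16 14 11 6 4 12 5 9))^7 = ((2 6 9 3 5 16)(4 12)(7 13 14 11 17))^7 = (2 6 9 3 5 16)(4 12)(7 14 17 13 11)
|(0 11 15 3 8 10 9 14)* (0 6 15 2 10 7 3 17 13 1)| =33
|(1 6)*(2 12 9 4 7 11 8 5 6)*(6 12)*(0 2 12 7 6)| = 20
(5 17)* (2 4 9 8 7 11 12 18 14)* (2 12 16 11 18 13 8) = (2 4 9)(5 17)(7 18 14 12 13 8)(11 16) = [0, 1, 4, 3, 9, 17, 6, 18, 7, 2, 10, 16, 13, 8, 12, 15, 11, 5, 14]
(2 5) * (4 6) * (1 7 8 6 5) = (1 7 8 6 4 5 2) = [0, 7, 1, 3, 5, 2, 4, 8, 6]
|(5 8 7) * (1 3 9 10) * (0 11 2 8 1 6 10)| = |(0 11 2 8 7 5 1 3 9)(6 10)| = 18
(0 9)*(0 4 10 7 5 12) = (0 9 4 10 7 5 12) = [9, 1, 2, 3, 10, 12, 6, 5, 8, 4, 7, 11, 0]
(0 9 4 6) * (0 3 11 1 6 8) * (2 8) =[9, 6, 8, 11, 2, 5, 3, 7, 0, 4, 10, 1] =(0 9 4 2 8)(1 6 3 11)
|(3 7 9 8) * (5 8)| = |(3 7 9 5 8)| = 5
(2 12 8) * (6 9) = (2 12 8)(6 9) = [0, 1, 12, 3, 4, 5, 9, 7, 2, 6, 10, 11, 8]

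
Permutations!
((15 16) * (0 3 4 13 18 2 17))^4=((0 3 4 13 18 2 17)(15 16))^4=(0 18 3 2 4 17 13)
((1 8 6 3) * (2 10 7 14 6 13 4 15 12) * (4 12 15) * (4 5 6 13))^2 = ((15)(1 8 4 5 6 3)(2 10 7 14 13 12))^2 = (15)(1 4 6)(2 7 13)(3 8 5)(10 14 12)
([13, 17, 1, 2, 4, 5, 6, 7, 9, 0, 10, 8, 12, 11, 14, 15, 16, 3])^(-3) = (0 11 9 13 8)(1 17 3 2)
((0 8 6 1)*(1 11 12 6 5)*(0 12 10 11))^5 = (0 6 12 1 5 8)(10 11)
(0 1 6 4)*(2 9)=(0 1 6 4)(2 9)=[1, 6, 9, 3, 0, 5, 4, 7, 8, 2]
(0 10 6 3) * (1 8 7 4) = (0 10 6 3)(1 8 7 4) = [10, 8, 2, 0, 1, 5, 3, 4, 7, 9, 6]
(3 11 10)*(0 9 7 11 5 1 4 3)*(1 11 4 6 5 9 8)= [8, 6, 2, 9, 3, 11, 5, 4, 1, 7, 0, 10]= (0 8 1 6 5 11 10)(3 9 7 4)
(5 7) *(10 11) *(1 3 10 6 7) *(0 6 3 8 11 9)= (0 6 7 5 1 8 11 3 10 9)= [6, 8, 2, 10, 4, 1, 7, 5, 11, 0, 9, 3]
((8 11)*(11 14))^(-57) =((8 14 11))^(-57) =(14)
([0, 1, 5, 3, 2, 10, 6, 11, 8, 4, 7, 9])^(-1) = (2 4 9 11 7 10 5)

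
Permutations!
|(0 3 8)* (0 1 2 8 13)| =|(0 3 13)(1 2 8)| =3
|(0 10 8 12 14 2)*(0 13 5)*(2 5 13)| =6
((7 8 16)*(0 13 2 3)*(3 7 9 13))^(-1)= ((0 3)(2 7 8 16 9 13))^(-1)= (0 3)(2 13 9 16 8 7)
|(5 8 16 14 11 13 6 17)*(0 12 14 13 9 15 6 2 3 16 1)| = |(0 12 14 11 9 15 6 17 5 8 1)(2 3 16 13)| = 44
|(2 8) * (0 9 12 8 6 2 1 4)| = |(0 9 12 8 1 4)(2 6)| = 6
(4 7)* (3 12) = (3 12)(4 7) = [0, 1, 2, 12, 7, 5, 6, 4, 8, 9, 10, 11, 3]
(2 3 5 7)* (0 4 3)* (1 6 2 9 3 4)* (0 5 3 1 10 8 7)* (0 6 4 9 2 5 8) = (0 10)(1 4 9)(2 8 7)(5 6) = [10, 4, 8, 3, 9, 6, 5, 2, 7, 1, 0]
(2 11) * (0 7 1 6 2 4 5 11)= [7, 6, 0, 3, 5, 11, 2, 1, 8, 9, 10, 4]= (0 7 1 6 2)(4 5 11)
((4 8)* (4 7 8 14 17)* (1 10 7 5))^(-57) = (17)(1 8 10 5 7)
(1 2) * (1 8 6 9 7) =(1 2 8 6 9 7) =[0, 2, 8, 3, 4, 5, 9, 1, 6, 7]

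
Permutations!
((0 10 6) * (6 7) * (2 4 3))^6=((0 10 7 6)(2 4 3))^6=(0 7)(6 10)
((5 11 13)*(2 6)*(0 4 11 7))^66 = (13)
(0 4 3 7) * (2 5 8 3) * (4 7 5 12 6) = (0 7)(2 12 6 4)(3 5 8) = [7, 1, 12, 5, 2, 8, 4, 0, 3, 9, 10, 11, 6]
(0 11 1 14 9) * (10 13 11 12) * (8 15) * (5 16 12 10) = [10, 14, 2, 3, 4, 16, 6, 7, 15, 0, 13, 1, 5, 11, 9, 8, 12] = (0 10 13 11 1 14 9)(5 16 12)(8 15)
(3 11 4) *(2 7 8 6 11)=(2 7 8 6 11 4 3)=[0, 1, 7, 2, 3, 5, 11, 8, 6, 9, 10, 4]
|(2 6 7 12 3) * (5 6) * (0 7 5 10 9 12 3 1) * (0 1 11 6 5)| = 9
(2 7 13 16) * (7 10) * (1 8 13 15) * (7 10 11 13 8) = (1 7 15)(2 11 13 16) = [0, 7, 11, 3, 4, 5, 6, 15, 8, 9, 10, 13, 12, 16, 14, 1, 2]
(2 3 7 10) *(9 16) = (2 3 7 10)(9 16) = [0, 1, 3, 7, 4, 5, 6, 10, 8, 16, 2, 11, 12, 13, 14, 15, 9]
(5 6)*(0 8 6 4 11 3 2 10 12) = (0 8 6 5 4 11 3 2 10 12) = [8, 1, 10, 2, 11, 4, 5, 7, 6, 9, 12, 3, 0]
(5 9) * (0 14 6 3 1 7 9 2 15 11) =(0 14 6 3 1 7 9 5 2 15 11) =[14, 7, 15, 1, 4, 2, 3, 9, 8, 5, 10, 0, 12, 13, 6, 11]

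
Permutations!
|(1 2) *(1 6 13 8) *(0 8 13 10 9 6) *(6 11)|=4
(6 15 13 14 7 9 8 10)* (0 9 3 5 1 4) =(0 9 8 10 6 15 13 14 7 3 5 1 4) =[9, 4, 2, 5, 0, 1, 15, 3, 10, 8, 6, 11, 12, 14, 7, 13]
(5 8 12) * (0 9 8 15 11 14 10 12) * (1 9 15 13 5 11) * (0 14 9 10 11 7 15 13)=[13, 10, 2, 3, 4, 0, 6, 15, 14, 8, 12, 9, 7, 5, 11, 1]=(0 13 5)(1 10 12 7 15)(8 14 11 9)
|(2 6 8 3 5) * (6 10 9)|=|(2 10 9 6 8 3 5)|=7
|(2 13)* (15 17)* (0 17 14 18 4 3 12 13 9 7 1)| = |(0 17 15 14 18 4 3 12 13 2 9 7 1)| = 13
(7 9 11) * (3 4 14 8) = (3 4 14 8)(7 9 11) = [0, 1, 2, 4, 14, 5, 6, 9, 3, 11, 10, 7, 12, 13, 8]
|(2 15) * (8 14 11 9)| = |(2 15)(8 14 11 9)| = 4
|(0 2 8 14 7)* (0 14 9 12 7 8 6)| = |(0 2 6)(7 14 8 9 12)| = 15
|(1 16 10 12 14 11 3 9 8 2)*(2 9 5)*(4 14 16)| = 42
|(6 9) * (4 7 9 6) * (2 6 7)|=5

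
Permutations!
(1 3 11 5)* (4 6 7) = [0, 3, 2, 11, 6, 1, 7, 4, 8, 9, 10, 5] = (1 3 11 5)(4 6 7)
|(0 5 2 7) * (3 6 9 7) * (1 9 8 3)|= 6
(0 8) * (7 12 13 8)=(0 7 12 13 8)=[7, 1, 2, 3, 4, 5, 6, 12, 0, 9, 10, 11, 13, 8]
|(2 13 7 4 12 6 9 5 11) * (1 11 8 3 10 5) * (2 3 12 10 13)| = 12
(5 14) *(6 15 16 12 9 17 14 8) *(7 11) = [0, 1, 2, 3, 4, 8, 15, 11, 6, 17, 10, 7, 9, 13, 5, 16, 12, 14] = (5 8 6 15 16 12 9 17 14)(7 11)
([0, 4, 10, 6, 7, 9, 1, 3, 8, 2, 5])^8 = [0, 3, 2, 4, 6, 5, 7, 1, 8, 9, 10]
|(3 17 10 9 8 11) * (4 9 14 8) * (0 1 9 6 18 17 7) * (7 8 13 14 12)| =30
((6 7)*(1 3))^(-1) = (1 3)(6 7)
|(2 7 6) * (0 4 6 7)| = |(7)(0 4 6 2)| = 4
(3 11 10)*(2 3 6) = (2 3 11 10 6) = [0, 1, 3, 11, 4, 5, 2, 7, 8, 9, 6, 10]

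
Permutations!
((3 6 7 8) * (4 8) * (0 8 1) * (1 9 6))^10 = (0 3)(1 8)(4 6)(7 9)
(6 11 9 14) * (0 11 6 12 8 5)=[11, 1, 2, 3, 4, 0, 6, 7, 5, 14, 10, 9, 8, 13, 12]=(0 11 9 14 12 8 5)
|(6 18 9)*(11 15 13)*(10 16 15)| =|(6 18 9)(10 16 15 13 11)| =15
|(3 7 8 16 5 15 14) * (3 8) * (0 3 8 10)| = |(0 3 7 8 16 5 15 14 10)| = 9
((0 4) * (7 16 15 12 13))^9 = ((0 4)(7 16 15 12 13))^9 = (0 4)(7 13 12 15 16)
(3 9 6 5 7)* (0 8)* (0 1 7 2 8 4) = (0 4)(1 7 3 9 6 5 2 8) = [4, 7, 8, 9, 0, 2, 5, 3, 1, 6]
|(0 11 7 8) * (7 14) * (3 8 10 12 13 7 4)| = |(0 11 14 4 3 8)(7 10 12 13)| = 12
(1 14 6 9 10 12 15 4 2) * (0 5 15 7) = (0 5 15 4 2 1 14 6 9 10 12 7) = [5, 14, 1, 3, 2, 15, 9, 0, 8, 10, 12, 11, 7, 13, 6, 4]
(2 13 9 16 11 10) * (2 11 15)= [0, 1, 13, 3, 4, 5, 6, 7, 8, 16, 11, 10, 12, 9, 14, 2, 15]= (2 13 9 16 15)(10 11)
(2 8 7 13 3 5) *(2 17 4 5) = (2 8 7 13 3)(4 5 17) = [0, 1, 8, 2, 5, 17, 6, 13, 7, 9, 10, 11, 12, 3, 14, 15, 16, 4]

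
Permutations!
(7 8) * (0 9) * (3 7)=(0 9)(3 7 8)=[9, 1, 2, 7, 4, 5, 6, 8, 3, 0]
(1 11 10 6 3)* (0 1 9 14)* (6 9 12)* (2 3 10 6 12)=[1, 11, 3, 2, 4, 5, 10, 7, 8, 14, 9, 6, 12, 13, 0]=(0 1 11 6 10 9 14)(2 3)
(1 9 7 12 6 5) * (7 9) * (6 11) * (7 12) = [0, 12, 2, 3, 4, 1, 5, 7, 8, 9, 10, 6, 11] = (1 12 11 6 5)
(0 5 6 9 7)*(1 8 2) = (0 5 6 9 7)(1 8 2) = [5, 8, 1, 3, 4, 6, 9, 0, 2, 7]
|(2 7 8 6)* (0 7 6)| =|(0 7 8)(2 6)| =6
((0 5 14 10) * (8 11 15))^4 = ((0 5 14 10)(8 11 15))^4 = (8 11 15)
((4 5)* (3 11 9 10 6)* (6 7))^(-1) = (3 6 7 10 9 11)(4 5) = ((3 11 9 10 7 6)(4 5))^(-1)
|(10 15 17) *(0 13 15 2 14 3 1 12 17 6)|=|(0 13 15 6)(1 12 17 10 2 14 3)|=28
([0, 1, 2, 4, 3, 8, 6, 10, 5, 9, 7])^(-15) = [0, 1, 2, 4, 3, 8, 6, 10, 5, 9, 7]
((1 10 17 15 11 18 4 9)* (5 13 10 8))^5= ((1 8 5 13 10 17 15 11 18 4 9))^5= (1 17 9 10 4 13 18 5 11 8 15)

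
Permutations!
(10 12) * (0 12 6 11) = (0 12 10 6 11) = [12, 1, 2, 3, 4, 5, 11, 7, 8, 9, 6, 0, 10]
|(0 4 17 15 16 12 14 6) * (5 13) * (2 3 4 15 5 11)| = |(0 15 16 12 14 6)(2 3 4 17 5 13 11)| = 42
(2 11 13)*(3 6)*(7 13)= (2 11 7 13)(3 6)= [0, 1, 11, 6, 4, 5, 3, 13, 8, 9, 10, 7, 12, 2]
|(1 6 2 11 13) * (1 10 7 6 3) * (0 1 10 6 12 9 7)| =12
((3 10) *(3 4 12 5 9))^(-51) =(3 12)(4 9)(5 10)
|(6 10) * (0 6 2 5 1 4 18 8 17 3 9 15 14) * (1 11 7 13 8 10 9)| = 60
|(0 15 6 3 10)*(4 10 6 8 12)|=6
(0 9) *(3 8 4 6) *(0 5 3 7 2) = [9, 1, 0, 8, 6, 3, 7, 2, 4, 5] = (0 9 5 3 8 4 6 7 2)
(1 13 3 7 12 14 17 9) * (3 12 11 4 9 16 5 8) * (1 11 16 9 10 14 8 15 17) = (1 13 12 8 3 7 16 5 15 17 9 11 4 10 14) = [0, 13, 2, 7, 10, 15, 6, 16, 3, 11, 14, 4, 8, 12, 1, 17, 5, 9]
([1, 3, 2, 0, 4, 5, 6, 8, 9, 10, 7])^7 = (0 1 3)(7 10 9 8)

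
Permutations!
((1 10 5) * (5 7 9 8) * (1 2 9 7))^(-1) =(1 10)(2 5 8 9)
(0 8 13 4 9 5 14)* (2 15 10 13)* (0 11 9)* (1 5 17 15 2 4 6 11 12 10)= [8, 5, 2, 3, 0, 14, 11, 7, 4, 17, 13, 9, 10, 6, 12, 1, 16, 15]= (0 8 4)(1 5 14 12 10 13 6 11 9 17 15)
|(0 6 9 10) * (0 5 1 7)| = |(0 6 9 10 5 1 7)| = 7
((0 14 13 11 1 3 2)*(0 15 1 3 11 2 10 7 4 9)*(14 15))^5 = (0 10 15 7 1 4 11 9 3)(2 13 14) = ((0 15 1 11 3 10 7 4 9)(2 14 13))^5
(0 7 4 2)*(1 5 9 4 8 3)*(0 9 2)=(0 7 8 3 1 5 2 9 4)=[7, 5, 9, 1, 0, 2, 6, 8, 3, 4]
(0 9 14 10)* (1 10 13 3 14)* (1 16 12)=(0 9 16 12 1 10)(3 14 13)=[9, 10, 2, 14, 4, 5, 6, 7, 8, 16, 0, 11, 1, 3, 13, 15, 12]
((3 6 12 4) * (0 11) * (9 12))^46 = ((0 11)(3 6 9 12 4))^46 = (3 6 9 12 4)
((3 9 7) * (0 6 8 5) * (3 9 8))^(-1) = ((0 6 3 8 5)(7 9))^(-1) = (0 5 8 3 6)(7 9)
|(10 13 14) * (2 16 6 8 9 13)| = |(2 16 6 8 9 13 14 10)| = 8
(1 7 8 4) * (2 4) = (1 7 8 2 4) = [0, 7, 4, 3, 1, 5, 6, 8, 2]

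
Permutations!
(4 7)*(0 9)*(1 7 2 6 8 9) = (0 1 7 4 2 6 8 9) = [1, 7, 6, 3, 2, 5, 8, 4, 9, 0]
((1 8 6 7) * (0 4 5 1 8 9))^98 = (0 1 4 9 5)(6 8 7)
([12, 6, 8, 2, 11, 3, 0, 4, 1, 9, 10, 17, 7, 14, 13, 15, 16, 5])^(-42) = (0 5)(1 11)(2 7)(3 12)(4 8)(6 17)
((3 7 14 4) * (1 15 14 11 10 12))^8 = (1 12 10 11 7 3 4 14 15)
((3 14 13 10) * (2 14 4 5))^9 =((2 14 13 10 3 4 5))^9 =(2 13 3 5 14 10 4)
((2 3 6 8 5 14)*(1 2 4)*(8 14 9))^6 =(14) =((1 2 3 6 14 4)(5 9 8))^6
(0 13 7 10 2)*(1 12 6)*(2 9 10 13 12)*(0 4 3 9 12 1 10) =[1, 2, 4, 9, 3, 5, 10, 13, 8, 0, 12, 11, 6, 7] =(0 1 2 4 3 9)(6 10 12)(7 13)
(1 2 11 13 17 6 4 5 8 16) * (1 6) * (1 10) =[0, 2, 11, 3, 5, 8, 4, 7, 16, 9, 1, 13, 12, 17, 14, 15, 6, 10] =(1 2 11 13 17 10)(4 5 8 16 6)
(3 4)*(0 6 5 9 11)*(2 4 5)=[6, 1, 4, 5, 3, 9, 2, 7, 8, 11, 10, 0]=(0 6 2 4 3 5 9 11)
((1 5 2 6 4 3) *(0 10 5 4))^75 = ((0 10 5 2 6)(1 4 3))^75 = (10)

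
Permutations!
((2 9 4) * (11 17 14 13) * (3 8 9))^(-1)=(2 4 9 8 3)(11 13 14 17)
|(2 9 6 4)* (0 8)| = 4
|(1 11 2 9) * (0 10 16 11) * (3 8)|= 14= |(0 10 16 11 2 9 1)(3 8)|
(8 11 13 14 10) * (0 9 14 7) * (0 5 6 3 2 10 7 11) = (0 9 14 7 5 6 3 2 10 8)(11 13) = [9, 1, 10, 2, 4, 6, 3, 5, 0, 14, 8, 13, 12, 11, 7]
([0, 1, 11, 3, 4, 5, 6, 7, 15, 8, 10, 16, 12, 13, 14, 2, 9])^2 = (2 16 8)(9 15 11)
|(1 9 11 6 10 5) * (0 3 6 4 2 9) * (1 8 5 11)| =18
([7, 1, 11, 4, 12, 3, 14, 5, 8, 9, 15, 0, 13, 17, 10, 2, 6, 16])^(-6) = [6, 1, 17, 15, 2, 10, 3, 14, 8, 9, 12, 16, 11, 0, 4, 13, 5, 7]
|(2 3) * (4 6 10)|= 6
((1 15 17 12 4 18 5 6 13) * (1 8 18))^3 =(1 12 15 4 17)(5 8 6 18 13)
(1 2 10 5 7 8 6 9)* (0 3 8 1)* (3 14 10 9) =(0 14 10 5 7 1 2 9)(3 8 6) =[14, 2, 9, 8, 4, 7, 3, 1, 6, 0, 5, 11, 12, 13, 10]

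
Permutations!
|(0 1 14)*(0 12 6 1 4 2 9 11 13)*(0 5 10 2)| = |(0 4)(1 14 12 6)(2 9 11 13 5 10)| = 12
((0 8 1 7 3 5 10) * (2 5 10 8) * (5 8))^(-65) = (0 3 1 2 10 7 8)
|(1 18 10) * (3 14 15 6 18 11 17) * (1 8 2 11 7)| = |(1 7)(2 11 17 3 14 15 6 18 10 8)| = 10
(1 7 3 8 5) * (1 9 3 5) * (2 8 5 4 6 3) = (1 7 4 6 3 5 9 2 8) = [0, 7, 8, 5, 6, 9, 3, 4, 1, 2]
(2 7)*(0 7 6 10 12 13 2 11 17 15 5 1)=[7, 0, 6, 3, 4, 1, 10, 11, 8, 9, 12, 17, 13, 2, 14, 5, 16, 15]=(0 7 11 17 15 5 1)(2 6 10 12 13)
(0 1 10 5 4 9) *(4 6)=(0 1 10 5 6 4 9)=[1, 10, 2, 3, 9, 6, 4, 7, 8, 0, 5]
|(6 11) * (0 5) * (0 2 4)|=4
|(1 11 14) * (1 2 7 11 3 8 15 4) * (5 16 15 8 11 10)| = |(1 3 11 14 2 7 10 5 16 15 4)| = 11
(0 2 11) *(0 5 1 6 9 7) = [2, 6, 11, 3, 4, 1, 9, 0, 8, 7, 10, 5] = (0 2 11 5 1 6 9 7)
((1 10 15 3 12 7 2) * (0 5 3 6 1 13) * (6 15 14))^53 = (15)(0 7 5 2 3 13 12)(1 10 14 6)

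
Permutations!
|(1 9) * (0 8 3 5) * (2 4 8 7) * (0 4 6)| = 4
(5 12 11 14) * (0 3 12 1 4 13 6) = (0 3 12 11 14 5 1 4 13 6) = [3, 4, 2, 12, 13, 1, 0, 7, 8, 9, 10, 14, 11, 6, 5]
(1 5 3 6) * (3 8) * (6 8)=(1 5 6)(3 8)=[0, 5, 2, 8, 4, 6, 1, 7, 3]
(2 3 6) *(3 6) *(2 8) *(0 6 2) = (0 6 8) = [6, 1, 2, 3, 4, 5, 8, 7, 0]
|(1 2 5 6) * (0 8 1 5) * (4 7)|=|(0 8 1 2)(4 7)(5 6)|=4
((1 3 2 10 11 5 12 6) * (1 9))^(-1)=(1 9 6 12 5 11 10 2 3)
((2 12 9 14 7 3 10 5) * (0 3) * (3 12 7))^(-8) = ((0 12 9 14 3 10 5 2 7))^(-8) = (0 12 9 14 3 10 5 2 7)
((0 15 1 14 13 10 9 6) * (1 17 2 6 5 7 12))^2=(0 17 6 15 2)(1 13 9 7)(5 12 14 10)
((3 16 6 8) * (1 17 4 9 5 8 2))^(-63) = ((1 17 4 9 5 8 3 16 6 2))^(-63) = (1 16 5 17 6 8 4 2 3 9)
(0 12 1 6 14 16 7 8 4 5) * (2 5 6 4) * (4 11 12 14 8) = (0 14 16 7 4 6 8 2 5)(1 11 12) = [14, 11, 5, 3, 6, 0, 8, 4, 2, 9, 10, 12, 1, 13, 16, 15, 7]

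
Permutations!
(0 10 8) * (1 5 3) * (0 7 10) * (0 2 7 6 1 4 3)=(0 2 7 10 8 6 1 5)(3 4)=[2, 5, 7, 4, 3, 0, 1, 10, 6, 9, 8]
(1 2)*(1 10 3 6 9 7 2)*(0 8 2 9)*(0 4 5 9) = (0 8 2 10 3 6 4 5 9 7) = [8, 1, 10, 6, 5, 9, 4, 0, 2, 7, 3]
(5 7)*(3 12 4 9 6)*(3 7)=(3 12 4 9 6 7 5)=[0, 1, 2, 12, 9, 3, 7, 5, 8, 6, 10, 11, 4]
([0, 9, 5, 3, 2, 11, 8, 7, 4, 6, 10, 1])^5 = (1 2 6 11 4 9 5 8)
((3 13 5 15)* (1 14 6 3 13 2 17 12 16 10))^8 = ((1 14 6 3 2 17 12 16 10)(5 15 13))^8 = (1 10 16 12 17 2 3 6 14)(5 13 15)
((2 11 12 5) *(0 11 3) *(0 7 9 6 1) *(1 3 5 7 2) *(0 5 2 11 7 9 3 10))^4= ((0 7 3 11 12 9 6 10)(1 5))^4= (0 12)(3 6)(7 9)(10 11)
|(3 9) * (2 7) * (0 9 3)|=|(0 9)(2 7)|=2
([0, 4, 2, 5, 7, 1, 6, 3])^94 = (1 5 3 7 4)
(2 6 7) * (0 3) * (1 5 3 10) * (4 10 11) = (0 11 4 10 1 5 3)(2 6 7) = [11, 5, 6, 0, 10, 3, 7, 2, 8, 9, 1, 4]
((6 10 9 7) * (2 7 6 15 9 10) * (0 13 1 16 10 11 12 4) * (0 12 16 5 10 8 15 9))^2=((0 13 1 5 10 11 16 8 15)(2 7 9 6)(4 12))^2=(0 1 10 16 15 13 5 11 8)(2 9)(6 7)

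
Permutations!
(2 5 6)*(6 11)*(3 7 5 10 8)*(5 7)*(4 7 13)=[0, 1, 10, 5, 7, 11, 2, 13, 3, 9, 8, 6, 12, 4]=(2 10 8 3 5 11 6)(4 7 13)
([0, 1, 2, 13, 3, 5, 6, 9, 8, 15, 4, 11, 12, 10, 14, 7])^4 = [0, 1, 2, 3, 4, 5, 6, 9, 8, 15, 10, 11, 12, 13, 14, 7]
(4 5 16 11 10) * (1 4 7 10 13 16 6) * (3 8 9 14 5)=(1 4 3 8 9 14 5 6)(7 10)(11 13 16)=[0, 4, 2, 8, 3, 6, 1, 10, 9, 14, 7, 13, 12, 16, 5, 15, 11]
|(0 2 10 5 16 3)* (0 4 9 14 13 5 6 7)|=35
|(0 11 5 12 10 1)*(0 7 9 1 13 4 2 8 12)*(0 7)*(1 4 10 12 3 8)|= |(0 11 5 7 9 4 2 1)(3 8)(10 13)|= 8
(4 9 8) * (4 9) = (8 9) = [0, 1, 2, 3, 4, 5, 6, 7, 9, 8]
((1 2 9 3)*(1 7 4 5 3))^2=(1 9 2)(3 4)(5 7)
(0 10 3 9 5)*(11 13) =(0 10 3 9 5)(11 13) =[10, 1, 2, 9, 4, 0, 6, 7, 8, 5, 3, 13, 12, 11]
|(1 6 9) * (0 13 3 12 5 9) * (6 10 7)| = |(0 13 3 12 5 9 1 10 7 6)| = 10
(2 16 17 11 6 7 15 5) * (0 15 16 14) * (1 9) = (0 15 5 2 14)(1 9)(6 7 16 17 11) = [15, 9, 14, 3, 4, 2, 7, 16, 8, 1, 10, 6, 12, 13, 0, 5, 17, 11]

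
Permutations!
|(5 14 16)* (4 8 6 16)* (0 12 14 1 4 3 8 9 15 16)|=6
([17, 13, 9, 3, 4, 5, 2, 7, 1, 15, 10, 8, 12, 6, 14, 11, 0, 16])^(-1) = (0 16 17)(1 8 11 15 9 2 6 13)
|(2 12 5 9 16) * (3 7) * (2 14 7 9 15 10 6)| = 30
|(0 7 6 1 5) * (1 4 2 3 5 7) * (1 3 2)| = |(0 3 5)(1 7 6 4)| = 12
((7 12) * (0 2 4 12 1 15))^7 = (15)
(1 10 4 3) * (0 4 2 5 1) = (0 4 3)(1 10 2 5) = [4, 10, 5, 0, 3, 1, 6, 7, 8, 9, 2]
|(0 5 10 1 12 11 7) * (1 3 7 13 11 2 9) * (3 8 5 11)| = 60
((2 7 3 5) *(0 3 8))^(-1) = ((0 3 5 2 7 8))^(-1) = (0 8 7 2 5 3)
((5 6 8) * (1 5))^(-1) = (1 8 6 5)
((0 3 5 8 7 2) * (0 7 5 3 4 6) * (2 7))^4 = ((0 4 6)(5 8))^4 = (8)(0 4 6)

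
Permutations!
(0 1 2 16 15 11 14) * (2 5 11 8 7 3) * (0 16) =(0 1 5 11 14 16 15 8 7 3 2) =[1, 5, 0, 2, 4, 11, 6, 3, 7, 9, 10, 14, 12, 13, 16, 8, 15]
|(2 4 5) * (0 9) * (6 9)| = |(0 6 9)(2 4 5)| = 3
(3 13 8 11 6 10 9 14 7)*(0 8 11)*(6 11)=(0 8)(3 13 6 10 9 14 7)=[8, 1, 2, 13, 4, 5, 10, 3, 0, 14, 9, 11, 12, 6, 7]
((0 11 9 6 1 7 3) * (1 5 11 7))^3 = (5 6 9 11)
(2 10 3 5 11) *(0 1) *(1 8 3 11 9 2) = (0 8 3 5 9 2 10 11 1) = [8, 0, 10, 5, 4, 9, 6, 7, 3, 2, 11, 1]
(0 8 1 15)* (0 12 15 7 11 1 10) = (0 8 10)(1 7 11)(12 15) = [8, 7, 2, 3, 4, 5, 6, 11, 10, 9, 0, 1, 15, 13, 14, 12]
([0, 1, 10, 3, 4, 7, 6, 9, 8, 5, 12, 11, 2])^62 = [0, 1, 12, 3, 4, 9, 6, 5, 8, 7, 2, 11, 10]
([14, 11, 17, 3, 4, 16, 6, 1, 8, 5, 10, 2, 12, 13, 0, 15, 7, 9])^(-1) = (0 14)(1 7 16 5 9 17 2 11)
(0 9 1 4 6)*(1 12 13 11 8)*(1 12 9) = (0 1 4 6)(8 12 13 11) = [1, 4, 2, 3, 6, 5, 0, 7, 12, 9, 10, 8, 13, 11]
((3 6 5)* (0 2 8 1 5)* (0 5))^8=(8)(3 5 6)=((0 2 8 1)(3 6 5))^8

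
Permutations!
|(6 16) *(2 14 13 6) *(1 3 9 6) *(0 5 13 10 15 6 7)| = 42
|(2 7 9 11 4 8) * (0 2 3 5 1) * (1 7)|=|(0 2 1)(3 5 7 9 11 4 8)|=21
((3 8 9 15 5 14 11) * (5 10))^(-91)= (3 5 9 11 10 8 14 15)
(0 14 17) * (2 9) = (0 14 17)(2 9) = [14, 1, 9, 3, 4, 5, 6, 7, 8, 2, 10, 11, 12, 13, 17, 15, 16, 0]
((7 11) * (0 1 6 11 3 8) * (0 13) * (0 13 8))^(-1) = (13)(0 3 7 11 6 1)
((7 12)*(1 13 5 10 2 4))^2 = (1 5 2)(4 13 10)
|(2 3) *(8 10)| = 2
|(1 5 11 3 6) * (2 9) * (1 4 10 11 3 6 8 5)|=|(2 9)(3 8 5)(4 10 11 6)|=12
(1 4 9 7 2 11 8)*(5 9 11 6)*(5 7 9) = (1 4 11 8)(2 6 7) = [0, 4, 6, 3, 11, 5, 7, 2, 1, 9, 10, 8]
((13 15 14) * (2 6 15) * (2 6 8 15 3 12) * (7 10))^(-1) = ((2 8 15 14 13 6 3 12)(7 10))^(-1) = (2 12 3 6 13 14 15 8)(7 10)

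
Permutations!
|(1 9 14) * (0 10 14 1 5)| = 4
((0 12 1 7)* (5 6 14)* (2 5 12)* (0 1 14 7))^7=((0 2 5 6 7 1)(12 14))^7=(0 2 5 6 7 1)(12 14)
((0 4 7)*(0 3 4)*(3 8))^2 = (3 7)(4 8)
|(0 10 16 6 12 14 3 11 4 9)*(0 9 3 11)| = 9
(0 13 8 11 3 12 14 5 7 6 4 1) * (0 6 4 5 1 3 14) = (0 13 8 11 14 1 6 5 7 4 3 12) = [13, 6, 2, 12, 3, 7, 5, 4, 11, 9, 10, 14, 0, 8, 1]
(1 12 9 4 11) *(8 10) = [0, 12, 2, 3, 11, 5, 6, 7, 10, 4, 8, 1, 9] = (1 12 9 4 11)(8 10)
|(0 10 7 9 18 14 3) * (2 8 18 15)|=10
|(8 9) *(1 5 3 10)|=|(1 5 3 10)(8 9)|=4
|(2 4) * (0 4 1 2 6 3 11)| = |(0 4 6 3 11)(1 2)| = 10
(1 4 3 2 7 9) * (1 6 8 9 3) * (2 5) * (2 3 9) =(1 4)(2 7 9 6 8)(3 5) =[0, 4, 7, 5, 1, 3, 8, 9, 2, 6]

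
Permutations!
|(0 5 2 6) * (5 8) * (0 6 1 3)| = |(0 8 5 2 1 3)| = 6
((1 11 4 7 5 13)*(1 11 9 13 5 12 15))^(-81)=((1 9 13 11 4 7 12 15))^(-81)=(1 15 12 7 4 11 13 9)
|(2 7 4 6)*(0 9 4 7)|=5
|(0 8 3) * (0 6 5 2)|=6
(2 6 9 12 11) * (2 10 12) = (2 6 9)(10 12 11) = [0, 1, 6, 3, 4, 5, 9, 7, 8, 2, 12, 10, 11]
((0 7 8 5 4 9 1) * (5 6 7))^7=(0 4 1 5 9)(6 7 8)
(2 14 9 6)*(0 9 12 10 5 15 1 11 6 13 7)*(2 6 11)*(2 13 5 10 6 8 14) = [9, 13, 2, 3, 4, 15, 8, 0, 14, 5, 10, 11, 6, 7, 12, 1] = (0 9 5 15 1 13 7)(6 8 14 12)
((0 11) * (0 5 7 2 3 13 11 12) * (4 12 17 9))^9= (0 12 4 9 17)(2 11)(3 5)(7 13)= ((0 17 9 4 12)(2 3 13 11 5 7))^9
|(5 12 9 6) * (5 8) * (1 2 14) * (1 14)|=|(14)(1 2)(5 12 9 6 8)|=10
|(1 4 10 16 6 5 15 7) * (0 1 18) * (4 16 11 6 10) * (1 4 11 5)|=|(0 4 11 6 1 16 10 5 15 7 18)|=11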